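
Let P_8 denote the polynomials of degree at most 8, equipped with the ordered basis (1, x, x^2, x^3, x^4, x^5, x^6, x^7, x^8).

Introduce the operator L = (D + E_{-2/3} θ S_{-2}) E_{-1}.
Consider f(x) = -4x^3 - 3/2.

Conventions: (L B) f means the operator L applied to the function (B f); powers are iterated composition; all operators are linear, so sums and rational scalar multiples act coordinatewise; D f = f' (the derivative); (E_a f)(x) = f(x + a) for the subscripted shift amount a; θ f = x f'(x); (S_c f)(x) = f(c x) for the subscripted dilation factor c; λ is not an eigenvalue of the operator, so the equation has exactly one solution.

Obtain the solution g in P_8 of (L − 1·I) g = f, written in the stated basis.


the result is g(x) = (4/25)x^3 - (108/175)x^2 + (8/25)x + 10973/3150

write g with unknown coordinates in the stated basis and equate coefficients in (L − 1·I) g = f
solving from the highest basis element down gives g = (4/25)x^3 - (108/175)x^2 + (8/25)x + 10973/3150
check: L g = -(96/25)x^3 - (108/175)x^2 + (8/25)x + 3124/1575
so L g − 1·g = -4x^3 - 3/2 = f ✓


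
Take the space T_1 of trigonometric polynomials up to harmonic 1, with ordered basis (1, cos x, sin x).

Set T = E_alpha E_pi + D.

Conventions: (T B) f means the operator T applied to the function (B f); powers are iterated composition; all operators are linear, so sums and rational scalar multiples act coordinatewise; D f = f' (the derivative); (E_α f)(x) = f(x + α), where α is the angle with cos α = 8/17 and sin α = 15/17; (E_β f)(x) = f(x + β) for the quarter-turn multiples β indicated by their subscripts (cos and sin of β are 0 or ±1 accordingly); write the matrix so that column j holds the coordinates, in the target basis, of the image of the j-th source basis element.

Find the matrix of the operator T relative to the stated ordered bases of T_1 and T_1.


the matrix is [[1, 0, 0]; [0, -8/17, 2/17]; [0, -2/17, -8/17]] (rows listed top to bottom)

image of 1: 1
image of cos x: -(8/17)cos x - (2/17)sin x
image of sin x: (2/17)cos x - (8/17)sin x
each image's coordinates form column j of the matrix


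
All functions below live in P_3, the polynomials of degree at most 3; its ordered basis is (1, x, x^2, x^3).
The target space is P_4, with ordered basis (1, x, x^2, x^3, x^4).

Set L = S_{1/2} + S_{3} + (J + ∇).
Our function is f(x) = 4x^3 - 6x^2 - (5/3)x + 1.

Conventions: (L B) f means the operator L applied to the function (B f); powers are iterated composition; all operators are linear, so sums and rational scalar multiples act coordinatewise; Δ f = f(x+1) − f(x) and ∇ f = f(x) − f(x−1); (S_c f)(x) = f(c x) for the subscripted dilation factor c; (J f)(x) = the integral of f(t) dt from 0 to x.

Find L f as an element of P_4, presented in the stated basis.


the image equals g(x) = x^4 + (213/2)x^3 - (133/3)x^2 - (173/6)x + 31/3

S_{1/2} f = (1/2)x^3 - (3/2)x^2 - (5/6)x + 1
S_{3} f = 108x^3 - 54x^2 - 5x + 1
J f = x^4 - 2x^3 - (5/6)x^2 + x
∇ f = 12x^2 - 24x + 25/3
(J + ∇) f = x^4 - 2x^3 + (67/6)x^2 - 23x + 25/3
(S_{1/2} + S_{3} + (J + ∇)) f = x^4 + (213/2)x^3 - (133/3)x^2 - (173/6)x + 31/3


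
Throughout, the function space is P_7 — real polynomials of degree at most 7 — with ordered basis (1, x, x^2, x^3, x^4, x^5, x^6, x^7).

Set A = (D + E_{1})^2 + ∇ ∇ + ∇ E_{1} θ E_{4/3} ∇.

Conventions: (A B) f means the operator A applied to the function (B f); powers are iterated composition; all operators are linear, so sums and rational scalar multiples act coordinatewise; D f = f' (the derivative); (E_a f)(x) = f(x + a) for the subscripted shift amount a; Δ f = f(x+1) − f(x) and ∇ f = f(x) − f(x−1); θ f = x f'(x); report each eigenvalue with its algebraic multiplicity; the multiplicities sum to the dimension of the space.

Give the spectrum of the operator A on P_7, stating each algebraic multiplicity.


λ = 1 (multiplicity 8)

image of 1: 1
image of x: x + 4
image of x^2: x^2 + 8x + 14
image of x^3: x^3 + 12x^2 + 48x + 19
image of x^4: x^4 + 16x^3 + 108x^2 + 108x + 238/3
image of x^5: x^5 + 20x^4 + 200x^3 + 350x^2 + (1540/3)x + 3899/27
image of x^6: x^6 + 24x^5 + 330x^4 + 860x^3 + 1890x^2 + (11078/9)x + 14248/27
image of x^7: x^7 + 28x^6 + 504x^5 + 1785x^4 + (15680/3)x^3 + (16751/3)x^2 + (128114/27)x + 89615/81
the matrix is upper triangular; its diagonal is (1, 1, 1, 1, 1, 1, 1, 1)
for a triangular matrix the eigenvalues are the diagonal entries, with algebraic multiplicity their repetition count


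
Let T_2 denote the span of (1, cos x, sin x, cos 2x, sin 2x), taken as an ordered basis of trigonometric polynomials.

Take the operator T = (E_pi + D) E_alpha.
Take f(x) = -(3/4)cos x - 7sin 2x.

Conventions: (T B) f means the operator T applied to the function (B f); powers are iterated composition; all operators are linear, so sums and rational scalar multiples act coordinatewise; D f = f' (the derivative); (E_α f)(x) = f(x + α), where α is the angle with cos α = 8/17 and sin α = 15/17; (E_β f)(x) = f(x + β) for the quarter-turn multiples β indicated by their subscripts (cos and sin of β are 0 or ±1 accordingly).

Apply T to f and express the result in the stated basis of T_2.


E_alpha f = -(6/17)cos x + (45/68)sin x - (1680/289)cos 2x + (1127/289)sin 2x
E_pi E_alpha f = (6/17)cos x - (45/68)sin x - (1680/289)cos 2x + (1127/289)sin 2x
D E_alpha f = (45/68)cos x + (6/17)sin x + (2254/289)cos 2x + (3360/289)sin 2x
(E_pi + D) E_alpha f = (69/68)cos x - (21/68)sin x + (574/289)cos 2x + (4487/289)sin 2x

g(x) = (69/68)cos x - (21/68)sin x + (574/289)cos 2x + (4487/289)sin 2x


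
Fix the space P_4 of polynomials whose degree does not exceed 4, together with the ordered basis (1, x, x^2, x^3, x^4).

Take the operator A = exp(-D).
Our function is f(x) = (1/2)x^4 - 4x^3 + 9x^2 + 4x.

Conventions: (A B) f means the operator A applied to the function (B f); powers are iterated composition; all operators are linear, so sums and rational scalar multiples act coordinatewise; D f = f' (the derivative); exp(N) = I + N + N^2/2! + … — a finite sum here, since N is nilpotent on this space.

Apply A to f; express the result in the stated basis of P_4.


order-1 term: -2x^3 + 12x^2 - 18x - 4
order-2 term: 3x^2 - 12x + 9
order-3 term: -2x + 4
order-4 term: 1/2
the series for exp(-D) f terminates at order 4
exp(-D) f = (1/2)x^4 - 6x^3 + 24x^2 - 28x + 19/2

the image equals g(x) = (1/2)x^4 - 6x^3 + 24x^2 - 28x + 19/2


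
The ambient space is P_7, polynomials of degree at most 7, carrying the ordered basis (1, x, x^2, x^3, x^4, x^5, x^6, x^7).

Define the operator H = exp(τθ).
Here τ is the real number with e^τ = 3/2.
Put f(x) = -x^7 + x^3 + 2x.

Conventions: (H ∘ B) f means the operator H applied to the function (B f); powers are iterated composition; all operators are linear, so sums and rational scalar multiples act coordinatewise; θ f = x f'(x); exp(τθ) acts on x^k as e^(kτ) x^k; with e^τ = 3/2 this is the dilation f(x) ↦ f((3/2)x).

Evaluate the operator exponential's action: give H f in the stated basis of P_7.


g(x) = -(2187/128)x^7 + (27/8)x^3 + 3x

exp(τθ) x^k = e^(kτ) x^k; with e^τ = 3/2 this sends x^k to (3/2)^k x^k
x ↦ 3/2 x
x^3 ↦ 27/8 x^3
x^7 ↦ 2187/128 x^7
applying this coordinatewise to f: exp(τθ) f = -(2187/128)x^7 + (27/8)x^3 + 3x


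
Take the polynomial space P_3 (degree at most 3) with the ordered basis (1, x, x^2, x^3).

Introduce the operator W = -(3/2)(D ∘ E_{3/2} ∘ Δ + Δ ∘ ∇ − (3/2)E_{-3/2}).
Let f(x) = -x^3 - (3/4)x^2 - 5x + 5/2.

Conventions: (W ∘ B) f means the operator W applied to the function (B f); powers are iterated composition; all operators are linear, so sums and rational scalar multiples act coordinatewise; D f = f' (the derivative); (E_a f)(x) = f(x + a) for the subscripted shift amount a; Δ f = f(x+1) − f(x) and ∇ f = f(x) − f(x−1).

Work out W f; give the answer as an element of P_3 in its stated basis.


Δ f = -3x^2 - (9/2)x - 27/4
E_{3/2} Δ f = -3x^2 - (27/2)x - 81/4
D E_{3/2} Δ f = -6x - 27/2
∇ f = -3x^2 + (3/2)x - 21/4
Δ ∇ f = -6x - 3/2
E_{-3/2} f = -x^3 + (15/4)x^2 - (19/2)x + 187/16
(-(3/2)E_{-3/2}) f = (3/2)x^3 - (45/8)x^2 + (57/4)x - 561/32
(D ∘ E_{3/2} ∘ Δ + Δ ∘ ∇ − (3/2)E_{-3/2}) f = (3/2)x^3 - (45/8)x^2 + (9/4)x - 1041/32
(-(3/2)(D ∘ E_{3/2} ∘ Δ + Δ ∘ ∇ − (3/2)E_{-3/2})) f = -(9/4)x^3 + (135/16)x^2 - (27/8)x + 3123/64

g(x) = -(9/4)x^3 + (135/16)x^2 - (27/8)x + 3123/64


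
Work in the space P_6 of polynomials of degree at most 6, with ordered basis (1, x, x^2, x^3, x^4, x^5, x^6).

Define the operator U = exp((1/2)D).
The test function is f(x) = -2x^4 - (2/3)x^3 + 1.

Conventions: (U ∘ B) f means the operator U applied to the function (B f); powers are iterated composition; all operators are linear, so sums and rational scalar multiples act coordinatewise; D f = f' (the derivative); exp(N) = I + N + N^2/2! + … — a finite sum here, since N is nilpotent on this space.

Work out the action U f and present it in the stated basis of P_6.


order-1 term: -4x^3 - x^2
order-2 term: -3x^2 - (1/2)x
order-3 term: -x - 1/12
order-4 term: -1/8
the series for exp((1/2)D) f terminates at order 4
exp((1/2)D) f = -2x^4 - (14/3)x^3 - 4x^2 - (3/2)x + 19/24

g(x) = -2x^4 - (14/3)x^3 - 4x^2 - (3/2)x + 19/24


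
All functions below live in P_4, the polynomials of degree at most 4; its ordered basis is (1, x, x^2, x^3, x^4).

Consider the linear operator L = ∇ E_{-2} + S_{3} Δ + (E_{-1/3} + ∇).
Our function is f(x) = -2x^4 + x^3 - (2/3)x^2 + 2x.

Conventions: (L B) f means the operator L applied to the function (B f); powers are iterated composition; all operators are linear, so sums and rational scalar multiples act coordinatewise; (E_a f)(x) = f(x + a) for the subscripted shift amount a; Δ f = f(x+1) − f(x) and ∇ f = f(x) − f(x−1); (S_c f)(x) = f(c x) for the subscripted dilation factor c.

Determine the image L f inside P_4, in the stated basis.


g(x) = -2x^4 - (685/3)x^3 - 6x^2 - (5308/27)x + 12922/81

E_{-2} f = -2x^4 + 17x^3 - (164/3)x^2 + (242/3)x - 140/3
∇ E_{-2} f = -8x^3 + 63x^2 - (505/3)x + 463/3
Δ f = -8x^3 - 9x^2 - (19/3)x + 1/3
S_{3} Δ f = -216x^3 - 81x^2 - 19x + 1/3
E_{-1/3} f = -2x^4 + (11/3)x^3 - 3x^2 + (83/27)x - 65/81
∇ f = -8x^3 + 15x^2 - (37/3)x + 17/3
(E_{-1/3} + ∇) f = -2x^4 - (13/3)x^3 + 12x^2 - (250/27)x + 394/81
(∇ E_{-2} + S_{3} Δ + (E_{-1/3} + ∇)) f = -2x^4 - (685/3)x^3 - 6x^2 - (5308/27)x + 12922/81


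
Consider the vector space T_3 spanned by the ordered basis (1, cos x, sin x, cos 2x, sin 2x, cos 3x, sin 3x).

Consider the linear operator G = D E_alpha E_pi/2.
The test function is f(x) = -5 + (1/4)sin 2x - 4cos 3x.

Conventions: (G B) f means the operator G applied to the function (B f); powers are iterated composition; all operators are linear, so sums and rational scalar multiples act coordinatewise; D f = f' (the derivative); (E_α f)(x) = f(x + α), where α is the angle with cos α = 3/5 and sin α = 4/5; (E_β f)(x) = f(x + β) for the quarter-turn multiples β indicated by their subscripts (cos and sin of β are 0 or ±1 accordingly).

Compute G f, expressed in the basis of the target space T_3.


the image equals g(x) = (7/50)cos 2x + (12/25)sin 2x + (1404/125)cos 3x + (528/125)sin 3x

E_pi/2 f = -5 - (1/4)sin 2x - 4sin 3x
E_alpha E_pi/2 f = -5 - (6/25)cos 2x + (7/100)sin 2x - (176/125)cos 3x + (468/125)sin 3x
D E_alpha E_pi/2 f = (7/50)cos 2x + (12/25)sin 2x + (1404/125)cos 3x + (528/125)sin 3x


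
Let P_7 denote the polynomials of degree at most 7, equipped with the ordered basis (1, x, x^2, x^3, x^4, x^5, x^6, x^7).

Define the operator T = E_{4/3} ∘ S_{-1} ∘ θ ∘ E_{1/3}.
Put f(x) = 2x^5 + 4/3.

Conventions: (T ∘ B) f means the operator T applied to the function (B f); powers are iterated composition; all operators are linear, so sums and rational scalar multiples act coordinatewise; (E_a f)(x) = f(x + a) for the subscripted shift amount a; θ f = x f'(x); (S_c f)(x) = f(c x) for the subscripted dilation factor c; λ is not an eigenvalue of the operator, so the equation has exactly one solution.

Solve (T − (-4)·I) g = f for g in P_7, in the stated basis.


the result is g(x) = -2x^5 - (20/3)x^4 + (20/9)x^3 + (400/27)x^2 + (2050/243)x + 763/729

write g with unknown coordinates in the stated basis and equate coefficients in (T − (-4)·I) g = f
solving from the highest basis element down gives g = -2x^5 - (20/3)x^4 + (20/9)x^3 + (400/27)x^2 + (2050/243)x + 763/729
check: T g = 10x^5 + (80/3)x^4 - (80/9)x^3 - (1600/27)x^2 - (8200/243)x - 2080/729
so T g − (-4)·g = 2x^5 + 4/3 = f ✓


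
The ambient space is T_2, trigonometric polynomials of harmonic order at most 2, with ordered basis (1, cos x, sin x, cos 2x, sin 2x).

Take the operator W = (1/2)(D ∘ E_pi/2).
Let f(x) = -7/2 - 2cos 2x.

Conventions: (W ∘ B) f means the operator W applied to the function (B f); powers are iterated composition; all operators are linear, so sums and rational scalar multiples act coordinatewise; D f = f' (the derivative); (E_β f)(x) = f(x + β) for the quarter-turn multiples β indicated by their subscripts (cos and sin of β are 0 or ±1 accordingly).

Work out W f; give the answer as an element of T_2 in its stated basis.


the result is g(x) = -2sin 2x

E_pi/2 f = -7/2 + 2cos 2x
D E_pi/2 f = -4sin 2x
((1/2)(D ∘ E_pi/2)) f = -2sin 2x


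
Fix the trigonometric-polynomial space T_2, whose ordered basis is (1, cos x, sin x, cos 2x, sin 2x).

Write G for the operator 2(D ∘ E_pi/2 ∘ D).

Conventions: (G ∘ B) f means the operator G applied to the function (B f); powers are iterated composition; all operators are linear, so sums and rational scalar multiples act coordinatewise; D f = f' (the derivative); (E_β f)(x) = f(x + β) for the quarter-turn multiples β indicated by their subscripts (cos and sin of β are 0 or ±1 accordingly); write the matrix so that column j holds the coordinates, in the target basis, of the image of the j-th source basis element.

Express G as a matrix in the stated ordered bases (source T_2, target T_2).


the matrix is [[0, 0, 0, 0, 0]; [0, 0, -2, 0, 0]; [0, 2, 0, 0, 0]; [0, 0, 0, 8, 0]; [0, 0, 0, 0, 8]] (rows listed top to bottom)

image of 1: 0
image of cos x: 2sin x
image of sin x: -2cos x
image of cos 2x: 8cos 2x
image of sin 2x: 8sin 2x
each image's coordinates form column j of the matrix


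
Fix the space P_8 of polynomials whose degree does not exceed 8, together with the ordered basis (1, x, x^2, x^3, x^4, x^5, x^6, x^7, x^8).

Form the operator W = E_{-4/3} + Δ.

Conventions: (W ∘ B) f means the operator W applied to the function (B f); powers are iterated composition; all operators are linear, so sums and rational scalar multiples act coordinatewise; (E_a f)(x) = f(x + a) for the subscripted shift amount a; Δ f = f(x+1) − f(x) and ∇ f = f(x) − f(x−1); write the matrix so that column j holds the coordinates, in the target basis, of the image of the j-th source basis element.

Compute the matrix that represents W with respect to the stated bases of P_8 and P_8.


image of 1: 1
image of x: x - 1/3
image of x^2: x^2 - (2/3)x + 25/9
image of x^3: x^3 - x^2 + (25/3)x - 37/27
image of x^4: x^4 - (4/3)x^3 + (50/3)x^2 - (148/27)x + 337/81
image of x^5: x^5 - (5/3)x^4 + (250/9)x^3 - (370/27)x^2 + (1685/81)x - 781/243
image of x^6: x^6 - 2x^5 + (125/3)x^4 - (740/27)x^3 + (1685/27)x^2 - (1562/81)x + 4825/729
image of x^7: x^7 - (7/3)x^6 + (175/3)x^5 - (1295/27)x^4 + (11795/81)x^3 - (5467/81)x^2 + (33775/729)x - 14197/2187
image of x^8: x^8 - (8/3)x^7 + (700/9)x^6 - (2072/27)x^5 + (23590/81)x^4 - (43736/243)x^3 + (135100/729)x^2 - (113576/2187)x + 72097/6561
each image's coordinates form column j of the matrix

the matrix is [[1, -1/3, 25/9, -37/27, 337/81, -781/243, 4825/729, -14197/2187, 72097/6561]; [0, 1, -2/3, 25/3, -148/27, 1685/81, -1562/81, 33775/729, -113576/2187]; [0, 0, 1, -1, 50/3, -370/27, 1685/27, -5467/81, 135100/729]; [0, 0, 0, 1, -4/3, 250/9, -740/27, 11795/81, -43736/243]; [0, 0, 0, 0, 1, -5/3, 125/3, -1295/27, 23590/81]; [0, 0, 0, 0, 0, 1, -2, 175/3, -2072/27]; [0, 0, 0, 0, 0, 0, 1, -7/3, 700/9]; [0, 0, 0, 0, 0, 0, 0, 1, -8/3]; [0, 0, 0, 0, 0, 0, 0, 0, 1]] (rows listed top to bottom)


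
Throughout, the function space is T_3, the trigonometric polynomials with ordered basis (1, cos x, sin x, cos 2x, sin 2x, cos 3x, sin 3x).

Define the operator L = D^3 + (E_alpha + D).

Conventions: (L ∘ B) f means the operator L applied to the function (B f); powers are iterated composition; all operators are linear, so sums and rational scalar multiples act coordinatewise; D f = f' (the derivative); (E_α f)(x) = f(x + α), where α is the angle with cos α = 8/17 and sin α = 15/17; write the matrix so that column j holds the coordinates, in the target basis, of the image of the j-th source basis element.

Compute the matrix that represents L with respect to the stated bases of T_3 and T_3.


image of 1: 1
image of cos x: (8/17)cos x - (15/17)sin x
image of sin x: (15/17)cos x + (8/17)sin x
image of cos 2x: -(161/289)cos 2x + (1494/289)sin 2x
image of sin 2x: -(1494/289)cos 2x - (161/289)sin 2x
image of cos 3x: -(4888/4913)cos 3x + (118407/4913)sin 3x
image of sin 3x: -(118407/4913)cos 3x - (4888/4913)sin 3x
each image's coordinates form column j of the matrix

the matrix is [[1, 0, 0, 0, 0, 0, 0]; [0, 8/17, 15/17, 0, 0, 0, 0]; [0, -15/17, 8/17, 0, 0, 0, 0]; [0, 0, 0, -161/289, -1494/289, 0, 0]; [0, 0, 0, 1494/289, -161/289, 0, 0]; [0, 0, 0, 0, 0, -4888/4913, -118407/4913]; [0, 0, 0, 0, 0, 118407/4913, -4888/4913]] (rows listed top to bottom)


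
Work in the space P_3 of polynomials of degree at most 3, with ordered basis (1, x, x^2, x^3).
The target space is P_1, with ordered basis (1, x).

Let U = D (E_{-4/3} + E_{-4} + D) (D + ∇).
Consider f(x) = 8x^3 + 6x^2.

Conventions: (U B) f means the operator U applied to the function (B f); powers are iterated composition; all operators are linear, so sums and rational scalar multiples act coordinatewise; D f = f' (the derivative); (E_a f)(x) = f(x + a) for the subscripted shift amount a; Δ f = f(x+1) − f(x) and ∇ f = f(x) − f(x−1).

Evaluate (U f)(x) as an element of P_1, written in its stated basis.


D f = 24x^2 + 12x
∇ f = 24x^2 - 12x + 2
(D + ∇) f = 48x^2 + 2
E_{-4/3} (D + ∇) f = 48x^2 - 128x + 262/3
E_{-4} (D + ∇) f = 48x^2 - 384x + 770
D (D + ∇) f = 96x
(E_{-4/3} + E_{-4} + D) (D + ∇) f = 96x^2 - 416x + 2572/3
D (E_{-4/3} + E_{-4} + D) (D + ∇) f = 192x - 416

g(x) = 192x - 416


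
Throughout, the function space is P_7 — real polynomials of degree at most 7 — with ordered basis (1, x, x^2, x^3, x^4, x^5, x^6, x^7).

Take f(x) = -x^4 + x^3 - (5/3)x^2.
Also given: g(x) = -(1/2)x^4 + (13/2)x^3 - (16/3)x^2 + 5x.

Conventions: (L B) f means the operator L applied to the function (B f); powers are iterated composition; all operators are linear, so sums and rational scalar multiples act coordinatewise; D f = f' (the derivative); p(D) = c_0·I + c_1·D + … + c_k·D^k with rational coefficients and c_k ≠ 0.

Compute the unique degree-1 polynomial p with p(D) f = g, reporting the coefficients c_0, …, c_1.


c_0 = 1/2, c_1 = -3/2

D^0 f = -x^4 + x^3 - (5/3)x^2
D^1 f = -4x^3 + 3x^2 - (10/3)x
matching coefficients of g against c_0 f + c_1 Df + … from the top degree down determines the c_i
solution: c_0 = 1/2, c_1 = -3/2


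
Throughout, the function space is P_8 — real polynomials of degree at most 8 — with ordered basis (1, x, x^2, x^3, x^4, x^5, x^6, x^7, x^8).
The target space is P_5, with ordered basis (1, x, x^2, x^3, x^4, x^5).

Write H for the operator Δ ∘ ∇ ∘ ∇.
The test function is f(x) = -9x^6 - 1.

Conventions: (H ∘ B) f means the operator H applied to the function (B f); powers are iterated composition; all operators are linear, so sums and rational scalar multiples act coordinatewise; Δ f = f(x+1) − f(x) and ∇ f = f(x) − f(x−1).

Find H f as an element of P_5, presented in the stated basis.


the result is g(x) = -1080x^3 + 1620x^2 - 1620x + 540

∇ f = -54x^5 + 135x^4 - 180x^3 + 135x^2 - 54x + 9
∇ ∇ f = -270x^4 + 1080x^3 - 1890x^2 + 1620x - 558
Δ (∇ ∘ ∇) f = -1080x^3 + 1620x^2 - 1620x + 540


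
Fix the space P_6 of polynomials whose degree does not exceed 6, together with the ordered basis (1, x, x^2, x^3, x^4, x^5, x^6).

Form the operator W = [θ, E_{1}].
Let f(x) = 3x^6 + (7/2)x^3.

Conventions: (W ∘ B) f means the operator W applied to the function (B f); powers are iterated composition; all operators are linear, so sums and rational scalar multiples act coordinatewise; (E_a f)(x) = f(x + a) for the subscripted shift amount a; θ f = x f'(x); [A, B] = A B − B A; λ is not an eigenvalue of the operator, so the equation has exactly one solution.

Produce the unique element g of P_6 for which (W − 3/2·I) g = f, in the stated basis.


write g with unknown coordinates in the stated basis and equate coefficients in (W − 3/2·I) g = f
solving from the highest basis element down gives g = -2x^6 + 8x^5 + (40/3)x^4 - (581/9)x^3 - (518/9)x^2 + (4364/27)x + 3554/81
check: W g = 12x^5 + 20x^4 - (280/3)x^3 - (259/3)x^2 + (2182/9)x + 1777/27
so W g − 3/2·g = 3x^6 + (7/2)x^3 = f ✓

the image equals g(x) = -2x^6 + 8x^5 + (40/3)x^4 - (581/9)x^3 - (518/9)x^2 + (4364/27)x + 3554/81


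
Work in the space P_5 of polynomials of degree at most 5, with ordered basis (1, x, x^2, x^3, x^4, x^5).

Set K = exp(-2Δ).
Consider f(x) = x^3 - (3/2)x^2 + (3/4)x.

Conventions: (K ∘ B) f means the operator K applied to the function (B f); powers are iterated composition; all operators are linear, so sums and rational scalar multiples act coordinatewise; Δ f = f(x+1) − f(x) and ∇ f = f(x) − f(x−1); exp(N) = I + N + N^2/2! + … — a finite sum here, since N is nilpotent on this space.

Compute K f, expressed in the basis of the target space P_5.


order-1 term: -6x^2 - 1/2
order-2 term: 12x + 6
order-3 term: -8
the series for exp(-2Δ) f terminates at order 3
exp(-2Δ) f = x^3 - (15/2)x^2 + (51/4)x - 5/2

g(x) = x^3 - (15/2)x^2 + (51/4)x - 5/2


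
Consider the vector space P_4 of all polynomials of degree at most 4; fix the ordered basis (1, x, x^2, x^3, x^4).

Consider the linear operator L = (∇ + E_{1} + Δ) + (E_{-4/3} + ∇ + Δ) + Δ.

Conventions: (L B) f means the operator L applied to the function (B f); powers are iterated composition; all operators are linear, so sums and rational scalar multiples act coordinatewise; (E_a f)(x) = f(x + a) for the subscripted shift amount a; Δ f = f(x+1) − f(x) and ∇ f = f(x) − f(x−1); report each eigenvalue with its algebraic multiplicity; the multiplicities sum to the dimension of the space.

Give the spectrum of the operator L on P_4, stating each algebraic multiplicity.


λ = 2 (multiplicity 5)

image of 1: 2
image of x: 2x + 14/3
image of x^2: 2x^2 + (28/3)x + 34/9
image of x^3: 2x^3 + 14x^2 + (34/3)x + 98/27
image of x^4: 2x^4 + (56/3)x^3 + (68/3)x^2 + (392/27)x + 418/81
the matrix is upper triangular; its diagonal is (2, 2, 2, 2, 2)
for a triangular matrix the eigenvalues are the diagonal entries, with algebraic multiplicity their repetition count


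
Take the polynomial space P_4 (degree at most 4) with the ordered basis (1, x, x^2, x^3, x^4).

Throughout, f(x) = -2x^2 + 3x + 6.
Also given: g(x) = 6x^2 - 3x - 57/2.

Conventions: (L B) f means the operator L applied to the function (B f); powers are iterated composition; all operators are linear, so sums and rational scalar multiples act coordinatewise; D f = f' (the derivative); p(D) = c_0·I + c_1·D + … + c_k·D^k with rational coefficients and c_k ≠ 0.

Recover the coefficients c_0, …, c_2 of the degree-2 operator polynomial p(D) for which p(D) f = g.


c_0 = -3, c_1 = -3/2, c_2 = 3/2

D^0 f = -2x^2 + 3x + 6
D^1 f = -4x + 3
D^2 f = -4
matching coefficients of g against c_0 f + c_1 Df + … from the top degree down determines the c_i
solution: c_0 = -3, c_1 = -3/2, c_2 = 3/2


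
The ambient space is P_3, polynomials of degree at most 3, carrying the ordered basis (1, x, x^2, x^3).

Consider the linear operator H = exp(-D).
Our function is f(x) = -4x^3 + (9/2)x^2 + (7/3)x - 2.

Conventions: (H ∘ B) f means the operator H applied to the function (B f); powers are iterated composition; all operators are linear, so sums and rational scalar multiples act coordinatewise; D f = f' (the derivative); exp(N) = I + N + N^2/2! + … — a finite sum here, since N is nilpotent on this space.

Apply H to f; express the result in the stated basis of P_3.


order-1 term: 12x^2 - 9x - 7/3
order-2 term: -12x + 9/2
order-3 term: 4
the series for exp(-D) f terminates at order 3
exp(-D) f = -4x^3 + (33/2)x^2 - (56/3)x + 25/6

g(x) = -4x^3 + (33/2)x^2 - (56/3)x + 25/6


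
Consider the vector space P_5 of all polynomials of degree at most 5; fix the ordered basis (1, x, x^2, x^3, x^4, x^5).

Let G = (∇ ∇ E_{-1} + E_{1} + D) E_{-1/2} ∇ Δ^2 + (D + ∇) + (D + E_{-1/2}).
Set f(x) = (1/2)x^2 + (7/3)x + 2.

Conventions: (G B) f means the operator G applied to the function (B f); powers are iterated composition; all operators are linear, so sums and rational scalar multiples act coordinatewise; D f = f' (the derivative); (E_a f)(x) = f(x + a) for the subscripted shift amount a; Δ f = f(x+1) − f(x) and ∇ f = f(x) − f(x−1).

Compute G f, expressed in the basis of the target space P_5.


the result is g(x) = (1/2)x^2 + (29/6)x + 179/24

Δ f = x + 17/6
Δ Δ f = 1
∇ Δ^2 f = 0
E_{-1/2} (∇ Δ^2) f = 0
E_{-1} E_{-1/2} (∇ Δ^2) f = 0
∇ E_{-1} E_{-1/2} (∇ Δ^2) f = 0
∇ ∇ E_{-1} E_{-1/2} (∇ Δ^2) f = 0
E_{1} E_{-1/2} (∇ Δ^2) f = 0
D E_{-1/2} (∇ Δ^2) f = 0
(∇ ∇ E_{-1} + E_{1} + D) E_{-1/2} (∇ Δ^2) f = 0
D f = x + 7/3
∇ f = x + 11/6
(D + ∇) f = 2x + 25/6
D f = x + 7/3
E_{-1/2} f = (1/2)x^2 + (11/6)x + 23/24
(D + E_{-1/2}) f = (1/2)x^2 + (17/6)x + 79/24
((∇ ∇ E_{-1} + E_{1} + D) E_{-1/2} ∇ Δ^2 + (D + ∇) + (D + E_{-1/2})) f = (1/2)x^2 + (29/6)x + 179/24


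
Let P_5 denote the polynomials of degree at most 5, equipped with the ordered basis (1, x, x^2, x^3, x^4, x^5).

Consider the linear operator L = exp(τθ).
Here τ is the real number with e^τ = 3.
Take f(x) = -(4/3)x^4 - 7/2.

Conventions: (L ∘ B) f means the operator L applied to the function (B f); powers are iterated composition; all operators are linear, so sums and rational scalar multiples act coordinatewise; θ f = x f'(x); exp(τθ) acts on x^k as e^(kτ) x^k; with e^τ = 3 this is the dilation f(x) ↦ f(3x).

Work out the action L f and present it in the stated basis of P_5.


exp(τθ) x^k = e^(kτ) x^k; with e^τ = 3 this sends x^k to 3^k x^k
x^4 ↦ 81 x^4
applying this coordinatewise to f: exp(τθ) f = -108x^4 - 7/2

the image equals g(x) = -108x^4 - 7/2


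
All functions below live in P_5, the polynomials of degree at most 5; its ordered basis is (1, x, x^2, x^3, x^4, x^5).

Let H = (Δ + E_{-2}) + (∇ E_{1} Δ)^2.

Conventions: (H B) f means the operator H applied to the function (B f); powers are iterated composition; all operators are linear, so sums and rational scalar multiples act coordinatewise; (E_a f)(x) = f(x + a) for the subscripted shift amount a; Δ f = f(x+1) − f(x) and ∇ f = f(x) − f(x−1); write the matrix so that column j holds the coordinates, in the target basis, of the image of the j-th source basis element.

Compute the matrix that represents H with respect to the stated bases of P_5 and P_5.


the matrix is [[1, -1, 5, -7, 41, 209]; [0, 1, -2, 15, -28, 205]; [0, 0, 1, -3, 30, -70]; [0, 0, 0, 1, -4, 50]; [0, 0, 0, 0, 1, -5]; [0, 0, 0, 0, 0, 1]] (rows listed top to bottom)

image of 1: 1
image of x: x - 1
image of x^2: x^2 - 2x + 5
image of x^3: x^3 - 3x^2 + 15x - 7
image of x^4: x^4 - 4x^3 + 30x^2 - 28x + 41
image of x^5: x^5 - 5x^4 + 50x^3 - 70x^2 + 205x + 209
each image's coordinates form column j of the matrix


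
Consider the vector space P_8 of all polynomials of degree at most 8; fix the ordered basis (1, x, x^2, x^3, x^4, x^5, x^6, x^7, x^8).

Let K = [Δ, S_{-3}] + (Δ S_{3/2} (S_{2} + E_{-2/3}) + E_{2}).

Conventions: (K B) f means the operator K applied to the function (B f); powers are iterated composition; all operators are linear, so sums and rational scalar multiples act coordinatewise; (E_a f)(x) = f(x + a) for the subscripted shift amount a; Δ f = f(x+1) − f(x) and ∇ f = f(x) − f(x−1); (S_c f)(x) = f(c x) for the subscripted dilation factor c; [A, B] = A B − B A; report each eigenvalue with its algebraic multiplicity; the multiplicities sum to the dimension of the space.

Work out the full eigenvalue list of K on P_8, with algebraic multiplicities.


λ = 1 (multiplicity 9)

image of 1: 1
image of x: x + 5/2
image of x^2: x^2 + (101/2)x + 85/4
image of x^3: x^3 - (87/8)x^2 + (177/8)x + 63/8
image of x^4: x^4 + (3137/4)x^3 + (7563/8)x^2 + (2789/4)x + 25529/144
image of x^5: x^5 - (11425/32)x^4 + (5095/16)x^3 + (155/16)x^2 + (9325/96)x + 27245/864
image of x^6: x^6 + (329163/32)x^5 + (1326975/64)x^4 + (478705/16)x^3 + (1407015/64)x^2 + (860429/96)x + 2628715/1728
image of x^7: x^7 - (636083/128)x^6 + (669039/128)x^5 - (307195/128)x^4 + (196945/128)x^3 + (65051/128)x^2 + (543277/1152)x + 3960709/31104
image of x^8: x^8 + (3926177/32)x^7 + (22220527/64)x^6 + (23976323/32)x^5 + (117003635/128)x^4 + (23623579/32)x^3 + (70842541/192)x^2 + (274824709/2592)x + 2496505369/186624
the matrix is upper triangular; its diagonal is (1, 1, 1, 1, 1, 1, 1, 1, 1)
for a triangular matrix the eigenvalues are the diagonal entries, with algebraic multiplicity their repetition count


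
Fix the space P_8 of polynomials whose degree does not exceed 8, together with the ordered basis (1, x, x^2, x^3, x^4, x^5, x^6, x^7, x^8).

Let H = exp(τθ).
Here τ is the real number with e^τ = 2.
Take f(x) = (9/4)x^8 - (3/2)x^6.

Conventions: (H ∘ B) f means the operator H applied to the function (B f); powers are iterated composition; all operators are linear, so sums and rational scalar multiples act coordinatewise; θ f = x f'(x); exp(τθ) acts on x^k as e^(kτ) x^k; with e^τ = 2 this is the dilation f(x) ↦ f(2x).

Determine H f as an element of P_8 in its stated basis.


exp(τθ) x^k = e^(kτ) x^k; with e^τ = 2 this sends x^k to 2^k x^k
x^6 ↦ 64 x^6
x^8 ↦ 256 x^8
applying this coordinatewise to f: exp(τθ) f = 576x^8 - 96x^6

the image equals g(x) = 576x^8 - 96x^6


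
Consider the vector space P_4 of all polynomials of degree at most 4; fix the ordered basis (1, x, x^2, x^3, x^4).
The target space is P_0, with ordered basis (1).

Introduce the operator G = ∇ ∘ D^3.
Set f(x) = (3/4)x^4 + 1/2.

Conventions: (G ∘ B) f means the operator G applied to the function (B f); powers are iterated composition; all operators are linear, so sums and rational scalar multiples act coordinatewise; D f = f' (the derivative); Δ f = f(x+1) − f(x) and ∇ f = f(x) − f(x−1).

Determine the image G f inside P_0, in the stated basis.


g(x) = 18

D f = 3x^3
D D f = 9x^2
D D D f = 18x
∇ D^3 f = 18


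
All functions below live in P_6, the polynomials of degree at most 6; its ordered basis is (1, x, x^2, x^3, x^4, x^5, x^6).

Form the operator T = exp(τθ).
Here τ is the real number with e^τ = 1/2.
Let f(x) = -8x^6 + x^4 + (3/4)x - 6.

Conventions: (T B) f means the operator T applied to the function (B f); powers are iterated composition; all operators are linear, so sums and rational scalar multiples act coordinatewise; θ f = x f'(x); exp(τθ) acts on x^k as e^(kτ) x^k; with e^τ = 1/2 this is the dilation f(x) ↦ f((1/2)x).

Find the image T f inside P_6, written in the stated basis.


the result is g(x) = -(1/8)x^6 + (1/16)x^4 + (3/8)x - 6

exp(τθ) x^k = e^(kτ) x^k; with e^τ = 1/2 this sends x^k to (1/2)^k x^k
x ↦ 1/2 x
x^4 ↦ 1/16 x^4
x^6 ↦ 1/64 x^6
applying this coordinatewise to f: exp(τθ) f = -(1/8)x^6 + (1/16)x^4 + (3/8)x - 6


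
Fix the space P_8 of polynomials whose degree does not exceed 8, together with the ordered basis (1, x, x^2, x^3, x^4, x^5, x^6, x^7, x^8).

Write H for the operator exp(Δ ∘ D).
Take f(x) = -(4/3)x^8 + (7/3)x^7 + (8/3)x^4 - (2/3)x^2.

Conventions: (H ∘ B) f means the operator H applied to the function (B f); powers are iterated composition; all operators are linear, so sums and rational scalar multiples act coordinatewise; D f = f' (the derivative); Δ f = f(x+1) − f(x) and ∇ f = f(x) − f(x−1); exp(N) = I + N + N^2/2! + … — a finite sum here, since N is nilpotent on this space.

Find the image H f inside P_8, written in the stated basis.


the result is g(x) = -(4/3)x^8 + (7/3)x^7 - (224/3)x^6 - 126x^5 - (3737/3)x^4 - (10640/3)x^3 - (27983/3)x^2 - (44144/3)x - 33893/3

order-1 term: -(224/3)x^6 - 126x^5 - (385/3)x^4 - (140/3)x^3 + 53x^2 + (166/3)x + 15
order-2 term: -1120x^4 - 3500x^3 - 4900x^2 - 3290x - 2438/3
order-3 term: -4480x^2 - 11480x - 8260
order-4 term: -2240
the series for exp(Δ ∘ D) f terminates at order 4
exp(Δ ∘ D) f = -(4/3)x^8 + (7/3)x^7 - (224/3)x^6 - 126x^5 - (3737/3)x^4 - (10640/3)x^3 - (27983/3)x^2 - (44144/3)x - 33893/3


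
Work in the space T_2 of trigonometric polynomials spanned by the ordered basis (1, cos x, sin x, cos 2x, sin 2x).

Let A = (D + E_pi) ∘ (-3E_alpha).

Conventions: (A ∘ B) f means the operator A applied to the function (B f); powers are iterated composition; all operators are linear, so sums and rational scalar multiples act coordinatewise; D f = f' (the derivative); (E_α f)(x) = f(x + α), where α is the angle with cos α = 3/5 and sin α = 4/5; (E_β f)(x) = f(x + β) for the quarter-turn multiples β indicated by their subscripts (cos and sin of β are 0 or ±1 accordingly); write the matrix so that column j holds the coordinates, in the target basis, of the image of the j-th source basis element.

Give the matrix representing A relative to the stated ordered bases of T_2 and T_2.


the matrix is [[-3, 0, 0, 0, 0]; [0, 21/5, 3/5, 0, 0]; [0, -3/5, 21/5, 0, 0]; [0, 0, 0, 33/5, -6/5]; [0, 0, 0, 6/5, 33/5]] (rows listed top to bottom)

image of 1: -3
image of cos x: (21/5)cos x - (3/5)sin x
image of sin x: (3/5)cos x + (21/5)sin x
image of cos 2x: (33/5)cos 2x + (6/5)sin 2x
image of sin 2x: -(6/5)cos 2x + (33/5)sin 2x
each image's coordinates form column j of the matrix


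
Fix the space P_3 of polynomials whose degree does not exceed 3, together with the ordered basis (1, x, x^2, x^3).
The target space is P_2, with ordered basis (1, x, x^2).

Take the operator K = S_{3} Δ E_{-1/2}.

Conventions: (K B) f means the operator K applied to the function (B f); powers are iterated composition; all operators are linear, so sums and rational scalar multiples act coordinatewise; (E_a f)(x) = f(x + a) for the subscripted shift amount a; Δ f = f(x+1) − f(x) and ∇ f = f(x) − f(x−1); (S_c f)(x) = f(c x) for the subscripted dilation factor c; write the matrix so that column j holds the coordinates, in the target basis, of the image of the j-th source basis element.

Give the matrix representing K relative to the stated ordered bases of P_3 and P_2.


the matrix is [[0, 1, 0, 1/4]; [0, 0, 6, 0]; [0, 0, 0, 27]] (rows listed top to bottom)

image of 1: 0
image of x: 1
image of x^2: 6x
image of x^3: 27x^2 + 1/4
each image's coordinates form column j of the matrix


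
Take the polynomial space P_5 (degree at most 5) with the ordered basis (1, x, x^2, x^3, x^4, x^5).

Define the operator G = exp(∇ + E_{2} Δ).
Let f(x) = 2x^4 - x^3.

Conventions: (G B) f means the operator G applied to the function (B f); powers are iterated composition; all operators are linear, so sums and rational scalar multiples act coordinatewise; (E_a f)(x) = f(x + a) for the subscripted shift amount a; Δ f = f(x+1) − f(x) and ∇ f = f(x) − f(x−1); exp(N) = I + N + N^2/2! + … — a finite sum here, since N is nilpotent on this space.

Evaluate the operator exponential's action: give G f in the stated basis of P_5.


g(x) = 2x^4 + 15x^3 + 90x^2 + 392x + 716

order-1 term: 16x^3 + 42x^2 + 148x + 108
order-2 term: 48x^2 + 180x + 392
order-3 term: 64x + 184
order-4 term: 32
the series for exp(∇ + E_{2} Δ) f terminates at order 4
exp(∇ + E_{2} Δ) f = 2x^4 + 15x^3 + 90x^2 + 392x + 716


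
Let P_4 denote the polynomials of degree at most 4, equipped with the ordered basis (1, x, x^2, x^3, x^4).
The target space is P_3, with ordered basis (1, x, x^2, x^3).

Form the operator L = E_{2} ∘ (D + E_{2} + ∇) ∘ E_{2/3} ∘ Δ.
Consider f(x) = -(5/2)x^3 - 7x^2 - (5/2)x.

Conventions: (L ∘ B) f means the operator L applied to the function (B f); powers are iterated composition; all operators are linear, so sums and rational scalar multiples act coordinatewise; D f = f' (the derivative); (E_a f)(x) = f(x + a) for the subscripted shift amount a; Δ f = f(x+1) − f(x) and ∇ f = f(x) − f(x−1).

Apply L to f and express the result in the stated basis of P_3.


g(x) = -(15/2)x^2 - (243/2)x - 2347/6

Δ f = -(15/2)x^2 - (43/2)x - 12
E_{2/3} Δ f = -(15/2)x^2 - (63/2)x - 89/3
D (E_{2/3} ∘ Δ) f = -15x - 63/2
E_{2} (E_{2/3} ∘ Δ) f = -(15/2)x^2 - (123/2)x - 368/3
∇ (E_{2/3} ∘ Δ) f = -15x - 24
(D + E_{2} + ∇) (E_{2/3} ∘ Δ) f = -(15/2)x^2 - (183/2)x - 1069/6
E_{2} (D + E_{2} + ∇) (E_{2/3} ∘ Δ) f = -(15/2)x^2 - (243/2)x - 2347/6


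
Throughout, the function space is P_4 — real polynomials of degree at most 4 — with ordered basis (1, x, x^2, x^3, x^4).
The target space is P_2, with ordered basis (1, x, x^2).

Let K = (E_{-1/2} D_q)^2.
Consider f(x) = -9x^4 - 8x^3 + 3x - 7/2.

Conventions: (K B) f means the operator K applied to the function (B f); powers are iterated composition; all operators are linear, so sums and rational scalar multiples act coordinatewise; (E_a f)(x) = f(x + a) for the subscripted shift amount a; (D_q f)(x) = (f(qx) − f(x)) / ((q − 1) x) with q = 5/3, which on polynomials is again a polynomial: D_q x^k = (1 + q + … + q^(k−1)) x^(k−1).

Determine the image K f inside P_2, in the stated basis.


g(x) = -(13328/27)x^2 + (19984/27)x - 2440/9

D_q f = -(272/3)x^3 - (392/9)x^2 + 3
E_{-1/2} D_q f = -(272/3)x^3 + (832/9)x^2 - (220/9)x + 31/9
D_q (E_{-1/2} D_q) f = -(13328/27)x^2 + (6656/27)x - 220/9
E_{-1/2} D_q (E_{-1/2} D_q) f = -(13328/27)x^2 + (19984/27)x - 2440/9


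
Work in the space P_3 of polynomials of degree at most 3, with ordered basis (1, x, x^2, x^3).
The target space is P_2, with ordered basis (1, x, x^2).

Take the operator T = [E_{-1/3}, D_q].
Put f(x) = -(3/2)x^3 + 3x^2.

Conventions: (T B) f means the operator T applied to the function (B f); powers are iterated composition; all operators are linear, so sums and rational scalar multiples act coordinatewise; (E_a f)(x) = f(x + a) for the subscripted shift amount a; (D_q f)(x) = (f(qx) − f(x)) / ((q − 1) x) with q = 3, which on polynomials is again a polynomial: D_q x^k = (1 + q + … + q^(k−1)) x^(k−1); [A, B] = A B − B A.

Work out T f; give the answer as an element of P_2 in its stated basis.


D_q f = -(39/2)x^2 + 12x
E_{-1/3} D_q f = -(39/2)x^2 + 25x - 37/6
E_{-1/3} f = -(3/2)x^3 + (9/2)x^2 - (5/2)x + 7/18
D_q E_{-1/3} f = -(39/2)x^2 + 18x - 5/2
[E_{-1/3}, D_q] f = 7x - 11/3

g(x) = 7x - 11/3


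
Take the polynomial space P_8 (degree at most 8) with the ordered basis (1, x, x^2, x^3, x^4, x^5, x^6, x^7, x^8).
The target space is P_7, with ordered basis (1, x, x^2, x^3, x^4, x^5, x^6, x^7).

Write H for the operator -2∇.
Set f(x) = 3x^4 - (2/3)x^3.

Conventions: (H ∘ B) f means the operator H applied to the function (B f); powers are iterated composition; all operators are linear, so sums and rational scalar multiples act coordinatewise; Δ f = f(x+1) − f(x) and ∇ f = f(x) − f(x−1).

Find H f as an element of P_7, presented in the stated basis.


g(x) = -24x^3 + 40x^2 - 28x + 22/3

∇ f = 12x^3 - 20x^2 + 14x - 11/3
(-2∇) f = -24x^3 + 40x^2 - 28x + 22/3


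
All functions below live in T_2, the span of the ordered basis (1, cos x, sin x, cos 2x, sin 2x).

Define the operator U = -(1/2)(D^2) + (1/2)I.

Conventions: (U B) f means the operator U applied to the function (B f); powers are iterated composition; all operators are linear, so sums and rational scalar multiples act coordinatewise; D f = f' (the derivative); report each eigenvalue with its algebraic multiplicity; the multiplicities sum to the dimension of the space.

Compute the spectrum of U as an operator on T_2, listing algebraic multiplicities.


λ = 1/2 (multiplicity 1), λ = 1 (multiplicity 2), λ = 5/2 (multiplicity 2)

image of 1: 1/2
image of cos x: cos x
image of sin x: sin x
image of cos 2x: (5/2)cos 2x
image of sin 2x: (5/2)sin 2x
the matrix is diagonal; its diagonal is (1/2, 1, 1, 5/2, 5/2)
for a triangular matrix the eigenvalues are the diagonal entries, with algebraic multiplicity their repetition count
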